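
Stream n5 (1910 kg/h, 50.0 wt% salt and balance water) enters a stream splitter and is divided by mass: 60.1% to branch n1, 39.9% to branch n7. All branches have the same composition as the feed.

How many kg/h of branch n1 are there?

1148 kg/h

Branch n1 flow = 0.601×1910 = 1147.9 kg/h.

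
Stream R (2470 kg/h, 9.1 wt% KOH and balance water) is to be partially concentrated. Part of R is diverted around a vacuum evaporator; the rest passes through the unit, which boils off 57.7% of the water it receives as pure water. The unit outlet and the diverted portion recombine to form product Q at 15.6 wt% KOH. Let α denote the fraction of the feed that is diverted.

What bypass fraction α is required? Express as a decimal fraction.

0.206

All 2470×0.091 = 224.77 kg/h of KOH reaches Q, so Q = 224.77/0.156 = 1440.8 kg/h and vapour = 1029.2 kg/h.
The evaporator receives (1−α)·2470 of feed at 0.909 water and removes 0.577 of that water:
0.577×0.909×(1−α)×2470 = 1029.2
(1−α) = 1029.2/1295.5 = 0.7944;  α = 0.2056.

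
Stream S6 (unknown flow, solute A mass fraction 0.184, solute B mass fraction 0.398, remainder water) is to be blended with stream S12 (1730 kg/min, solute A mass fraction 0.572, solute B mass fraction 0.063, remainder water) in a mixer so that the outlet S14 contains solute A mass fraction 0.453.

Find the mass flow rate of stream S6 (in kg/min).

765.3 kg/min

Let S6 be the unknown flow. Total out = 1730 + S6.
solute A balance: 989.56 + 0.184·S6 = 0.453·(1730 + S6)
(0.184 − 0.453)·S6 = 0.453×1730 − 989.56 = -205.87
S6 = -205.87 / -0.269 = 765.32 kg/min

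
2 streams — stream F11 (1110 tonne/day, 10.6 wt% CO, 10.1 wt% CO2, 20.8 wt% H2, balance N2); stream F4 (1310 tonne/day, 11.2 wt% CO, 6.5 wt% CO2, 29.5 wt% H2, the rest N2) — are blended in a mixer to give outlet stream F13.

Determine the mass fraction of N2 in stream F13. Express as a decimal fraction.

Total flow out = 1110 + 1310 = 2420 tonne/day.
N2 in = 1110×0.585 + 1310×0.528 = 1341 tonne/day.
N2 mass fraction in F13 = 1341/2420 = 0.554.

0.554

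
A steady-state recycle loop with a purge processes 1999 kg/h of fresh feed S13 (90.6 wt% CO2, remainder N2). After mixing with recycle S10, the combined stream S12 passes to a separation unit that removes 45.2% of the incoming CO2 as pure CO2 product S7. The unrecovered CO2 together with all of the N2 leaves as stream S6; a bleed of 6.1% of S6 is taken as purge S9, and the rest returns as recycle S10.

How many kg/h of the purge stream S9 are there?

312.6 kg/h

N2 enters only via S13 and leaves only via the purge: 1999×0.094 = 0.061×(N2 in S6), and the separation unit passes all N2, so N2 in S12 = N2 in S6 = 3080.4 kg/h.
CO2 in S12: m_A = 1999×0.906 + (1−0.061)·(1−0.452)·m_A, so m_A = 1811.1/0.4854 = 3730.9 kg/h.
S6 = (1−0.452)×3730.9 + 3080.4 = 5125 kg/h.
Purge S9 = 0.061×5125 = 312.62 kg/h.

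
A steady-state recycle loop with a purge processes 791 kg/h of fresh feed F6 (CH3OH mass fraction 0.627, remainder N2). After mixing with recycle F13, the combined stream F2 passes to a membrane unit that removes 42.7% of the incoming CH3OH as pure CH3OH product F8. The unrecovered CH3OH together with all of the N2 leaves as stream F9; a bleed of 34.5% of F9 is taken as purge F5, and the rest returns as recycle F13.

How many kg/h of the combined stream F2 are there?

1649 kg/h

N2 enters only via F6 and leaves only via the purge: 791×0.373 = 0.345×(N2 in F9), and the membrane unit passes all N2, so N2 in F2 = N2 in F9 = 855.2 kg/h.
CH3OH in F2: m_A = 791×0.627 + (1−0.345)·(1−0.427)·m_A, so m_A = 495.96/0.6247 = 793.93 kg/h.
F2 = 793.93 + 855.2 = 1649.1 kg/h.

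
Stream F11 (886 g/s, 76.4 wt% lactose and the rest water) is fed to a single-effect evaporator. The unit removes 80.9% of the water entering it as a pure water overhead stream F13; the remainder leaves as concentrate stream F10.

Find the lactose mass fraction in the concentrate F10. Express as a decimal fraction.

0.944

lactose is not removed: 886×0.764 = 676.9 g/s of lactose enters F10.
water entering = 886×0.236 = 209.1 g/s; overhead removed = 0.809×209.1 = 169.16 g/s.
Concentrate = 886 − 169.16 = 716.84 g/s.
Mass fraction = 676.9/716.84 = 0.944.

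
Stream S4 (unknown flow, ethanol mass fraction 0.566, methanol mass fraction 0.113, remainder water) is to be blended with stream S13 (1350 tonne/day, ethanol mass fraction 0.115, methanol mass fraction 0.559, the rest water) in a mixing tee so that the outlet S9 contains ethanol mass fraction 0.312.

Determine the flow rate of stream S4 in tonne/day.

Let S4 be the unknown flow. Total out = 1350 + S4.
ethanol balance: 155.25 + 0.566·S4 = 0.312·(1350 + S4)
(0.566 − 0.312)·S4 = 0.312×1350 − 155.25 = 265.95
S4 = 265.95 / 0.254 = 1047 tonne/day

1047 tonne/day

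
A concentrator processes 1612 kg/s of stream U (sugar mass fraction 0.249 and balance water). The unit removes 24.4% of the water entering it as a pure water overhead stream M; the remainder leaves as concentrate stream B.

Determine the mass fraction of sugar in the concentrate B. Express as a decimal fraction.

0.305

sugar is not removed: 1612×0.249 = 401.39 kg/s of sugar enters B.
water entering = 1612×0.751 = 1210.6 kg/s; overhead removed = 0.244×1210.6 = 295.39 kg/s.
Concentrate = 1612 − 295.39 = 1316.6 kg/s.
Mass fraction = 401.39/1316.6 = 0.305.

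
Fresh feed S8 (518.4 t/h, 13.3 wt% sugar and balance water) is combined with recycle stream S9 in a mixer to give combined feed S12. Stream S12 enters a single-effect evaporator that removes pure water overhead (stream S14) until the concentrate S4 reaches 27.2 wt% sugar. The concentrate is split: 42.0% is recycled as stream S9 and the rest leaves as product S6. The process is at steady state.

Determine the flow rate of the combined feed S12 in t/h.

702 t/h

Overall sugar balance (none leaves overhead): sugar in fresh feed = sugar in product, i.e. 518.4×0.133 = (1−0.420)·S4·0.272.
S4 = 68.947/(0.272×0.580) = 437.04 t/h.
Recycle S9 = 0.420×437.04 = 183.56 t/h.
Combined feed S12 = 518.4 + 183.56 = 701.96 t/h.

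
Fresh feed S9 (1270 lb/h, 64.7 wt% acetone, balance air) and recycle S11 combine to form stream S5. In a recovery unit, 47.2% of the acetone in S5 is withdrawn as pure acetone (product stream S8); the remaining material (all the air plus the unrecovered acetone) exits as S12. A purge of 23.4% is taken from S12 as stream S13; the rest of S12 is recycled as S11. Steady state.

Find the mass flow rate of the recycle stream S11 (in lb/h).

air enters only via S9 and leaves only via the purge: 1270×0.353 = 0.234×(air in S12), and the recovery unit passes all air, so air in S5 = air in S12 = 1915.9 lb/h.
acetone in S5: m_A = 1270×0.647 + (1−0.234)·(1−0.472)·m_A, so m_A = 821.69/0.5956 = 1379.7 lb/h.
S12 = (1−0.472)×1379.7 + 1915.9 = 2644.3 lb/h.
Recycle S11 = (1−0.234)×2644.3 = 2025.6 lb/h.

2026 lb/h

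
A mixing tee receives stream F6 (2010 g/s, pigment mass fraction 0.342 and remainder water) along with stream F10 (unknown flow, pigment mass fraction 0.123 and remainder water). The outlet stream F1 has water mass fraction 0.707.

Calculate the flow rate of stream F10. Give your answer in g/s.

Let F10 be the unknown flow. Total out = 2010 + F10.
water balance: 1322.6 + 0.877·F10 = 0.707·(2010 + F10)
(0.877 − 0.707)·F10 = 0.707×2010 − 1322.6 = 98.49
F10 = 98.49 / 0.170 = 579.35 g/s

579.4 g/s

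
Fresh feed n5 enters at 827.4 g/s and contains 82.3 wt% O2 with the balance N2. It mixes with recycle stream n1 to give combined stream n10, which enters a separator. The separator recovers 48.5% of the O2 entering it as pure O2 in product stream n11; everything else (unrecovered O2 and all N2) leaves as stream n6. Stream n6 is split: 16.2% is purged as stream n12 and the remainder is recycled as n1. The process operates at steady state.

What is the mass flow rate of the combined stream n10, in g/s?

2102 g/s

N2 enters only via n5 and leaves only via the purge: 827.4×0.177 = 0.162×(N2 in n6), and the separator passes all N2, so N2 in n10 = N2 in n6 = 904.01 g/s.
O2 in n10: m_A = 827.4×0.823 + (1−0.162)·(1−0.485)·m_A, so m_A = 680.95/0.5684 = 1197.9 g/s.
n10 = 1197.9 + 904.01 = 2102 g/s.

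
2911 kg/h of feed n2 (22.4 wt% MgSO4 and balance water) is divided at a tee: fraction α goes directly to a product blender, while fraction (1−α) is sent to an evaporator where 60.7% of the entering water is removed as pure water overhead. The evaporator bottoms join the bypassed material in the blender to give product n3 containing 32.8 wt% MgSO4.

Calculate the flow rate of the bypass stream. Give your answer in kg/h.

951.5 kg/h

All 2911×0.224 = 652.06 kg/h of MgSO4 reaches n3, so n3 = 652.06/0.328 = 1988 kg/h and vapour = 923 kg/h.
The evaporator receives (1−α)·2911 of feed at 0.776 water and removes 0.607 of that water:
0.607×0.776×(1−α)×2911 = 923
(1−α) = 923/1371.2 = 0.6731;  α = 0.3269.
Bypass flow = 0.3269×2911 = 951.47 kg/h.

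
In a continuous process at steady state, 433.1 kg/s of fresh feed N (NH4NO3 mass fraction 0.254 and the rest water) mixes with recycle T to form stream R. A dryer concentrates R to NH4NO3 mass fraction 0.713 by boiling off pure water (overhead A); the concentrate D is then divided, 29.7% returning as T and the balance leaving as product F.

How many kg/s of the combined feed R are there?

498.3 kg/s

Overall NH4NO3 balance (none leaves overhead): NH4NO3 in fresh feed = NH4NO3 in product, i.e. 433.1×0.254 = (1−0.297)·D·0.713.
D = 110.01/(0.713×0.703) = 219.47 kg/s.
Recycle T = 0.297×219.47 = 65.183 kg/s.
Combined feed R = 433.1 + 65.183 = 498.28 kg/s.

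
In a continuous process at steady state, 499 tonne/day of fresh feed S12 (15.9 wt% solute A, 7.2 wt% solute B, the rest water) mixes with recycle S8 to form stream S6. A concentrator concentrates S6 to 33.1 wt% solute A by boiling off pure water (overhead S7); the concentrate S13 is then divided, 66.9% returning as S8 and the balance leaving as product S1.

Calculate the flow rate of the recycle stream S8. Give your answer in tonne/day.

484.5 tonne/day

Overall solute A balance (none leaves overhead): solute A in fresh feed = solute A in product, i.e. 499×0.159 = (1−0.669)·S13·0.331.
S13 = 79.341/(0.331×0.331) = 724.17 tonne/day.
Recycle S8 = 0.669×724.17 = 484.47 tonne/day.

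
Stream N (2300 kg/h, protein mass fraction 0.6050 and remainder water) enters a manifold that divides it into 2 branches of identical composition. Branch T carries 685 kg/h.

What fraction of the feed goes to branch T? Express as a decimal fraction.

Fraction to T = 685/2300 = 0.2978.

0.298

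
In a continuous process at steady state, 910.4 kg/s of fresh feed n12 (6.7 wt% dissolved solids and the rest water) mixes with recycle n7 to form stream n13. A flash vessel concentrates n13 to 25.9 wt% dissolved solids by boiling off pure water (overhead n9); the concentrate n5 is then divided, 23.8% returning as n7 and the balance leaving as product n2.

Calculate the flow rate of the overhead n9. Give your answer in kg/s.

674.9 kg/s

Overall dissolved solids balance (none leaves overhead): dissolved solids in fresh feed = dissolved solids in product, i.e. 910.4×0.067 = (1−0.238)·n5·0.259.
n5 = 60.997/(0.259×0.762) = 309.07 kg/s.
Recycle n7 = 0.238×309.07 = 73.558 kg/s.
Combined feed n13 = 910.4 + 73.558 = 983.96 kg/s.
Overhead n9 = n13 − n5 = 983.96 − 309.07 = 674.89 kg/s.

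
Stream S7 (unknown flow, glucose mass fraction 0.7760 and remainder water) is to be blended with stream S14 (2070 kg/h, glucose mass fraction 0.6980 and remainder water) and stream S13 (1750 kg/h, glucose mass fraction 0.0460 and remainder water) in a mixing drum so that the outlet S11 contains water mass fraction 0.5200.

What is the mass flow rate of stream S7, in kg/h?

1041 kg/h

Let S7 be the unknown flow. Total out = 3820 + S7.
water balance: 2294.6 + 0.224·S7 = 0.520·(3820 + S7)
(0.224 − 0.520)·S7 = 0.520×3820 − 2294.6 = -308.24
S7 = -308.24 / -0.296 = 1041.4 kg/h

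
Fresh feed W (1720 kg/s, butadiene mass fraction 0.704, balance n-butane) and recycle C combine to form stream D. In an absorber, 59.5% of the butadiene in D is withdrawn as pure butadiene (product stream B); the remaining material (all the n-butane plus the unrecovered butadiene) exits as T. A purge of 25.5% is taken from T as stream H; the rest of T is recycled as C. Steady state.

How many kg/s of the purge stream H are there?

n-butane enters only via W and leaves only via the purge: 1720×0.296 = 0.255×(n-butane in T), and the absorber passes all n-butane, so n-butane in D = n-butane in T = 1996.5 kg/s.
butadiene in D: m_A = 1720×0.704 + (1−0.255)·(1−0.595)·m_A, so m_A = 1210.9/0.6983 = 1734.1 kg/s.
T = (1−0.595)×1734.1 + 1996.5 = 2698.9 kg/s.
Purge H = 0.255×2698.9 = 688.21 kg/s.

688.2 kg/s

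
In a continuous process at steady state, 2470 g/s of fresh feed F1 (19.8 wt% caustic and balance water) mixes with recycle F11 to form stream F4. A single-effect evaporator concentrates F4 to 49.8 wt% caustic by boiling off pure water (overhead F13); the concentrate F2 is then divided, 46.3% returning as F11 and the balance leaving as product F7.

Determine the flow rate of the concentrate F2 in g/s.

Overall caustic balance (none leaves overhead): caustic in fresh feed = caustic in product, i.e. 2470×0.198 = (1−0.463)·F2·0.498.
F2 = 489.06/(0.498×0.537) = 1828.8 g/s.

1829 g/s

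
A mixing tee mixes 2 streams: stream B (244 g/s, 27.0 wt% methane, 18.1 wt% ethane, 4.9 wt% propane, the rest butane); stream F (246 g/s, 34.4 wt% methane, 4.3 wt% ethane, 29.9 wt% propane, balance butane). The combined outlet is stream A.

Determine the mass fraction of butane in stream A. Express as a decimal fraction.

0.407

Total flow out = 244 + 246 = 490 g/s.
butane in = 244×0.500 + 246×0.314 = 199.24 g/s.
butane mass fraction in A = 199.24/490 = 0.407.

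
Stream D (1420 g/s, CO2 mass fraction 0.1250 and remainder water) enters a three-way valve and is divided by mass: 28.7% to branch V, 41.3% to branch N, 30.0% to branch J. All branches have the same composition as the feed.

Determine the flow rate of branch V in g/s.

Branch V flow = 0.287×1420 = 407.54 g/s.

407.5 g/s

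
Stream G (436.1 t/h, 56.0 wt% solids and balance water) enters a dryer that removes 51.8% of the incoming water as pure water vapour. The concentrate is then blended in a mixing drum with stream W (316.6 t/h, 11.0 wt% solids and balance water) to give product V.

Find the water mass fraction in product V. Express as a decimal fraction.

0.5729

Vapour removed = 0.518×0.440×436.1 = 99.396 t/h; concentrate = 336.7 t/h.
water reaching the mixer = 92.488 (from concentrate) + 316.6×0.890 = 374.26 t/h.
Product flow = 336.7 + 316.6 = 653.3 t/h; water fraction = 0.5729.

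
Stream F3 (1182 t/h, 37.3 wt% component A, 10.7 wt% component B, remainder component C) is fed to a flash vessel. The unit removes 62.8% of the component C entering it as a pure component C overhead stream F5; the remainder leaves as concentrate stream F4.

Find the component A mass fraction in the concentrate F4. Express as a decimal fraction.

0.554

component A is not removed: 1182×0.373 = 440.89 t/h of component A enters F4.
component C entering = 1182×0.520 = 614.64 t/h; overhead removed = 0.628×614.64 = 385.99 t/h.
Concentrate = 1182 − 385.99 = 796.01 t/h.
Mass fraction = 440.89/796.01 = 0.554.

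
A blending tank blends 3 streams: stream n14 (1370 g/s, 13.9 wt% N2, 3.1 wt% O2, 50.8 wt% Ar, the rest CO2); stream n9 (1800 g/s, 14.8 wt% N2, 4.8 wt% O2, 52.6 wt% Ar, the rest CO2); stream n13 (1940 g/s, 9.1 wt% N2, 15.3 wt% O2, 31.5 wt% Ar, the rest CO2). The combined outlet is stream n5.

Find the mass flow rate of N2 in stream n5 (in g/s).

633.4 g/s

N2 out = N2 in = 1370×0.139 + 1800×0.148 + 1940×0.091 = 633.37 g/s.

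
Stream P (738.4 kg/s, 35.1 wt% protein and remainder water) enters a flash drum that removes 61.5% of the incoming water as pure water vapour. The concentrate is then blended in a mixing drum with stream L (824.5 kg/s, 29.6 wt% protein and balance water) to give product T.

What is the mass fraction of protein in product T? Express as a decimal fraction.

Vapour removed = 0.615×0.649×738.4 = 294.72 kg/s; concentrate = 443.68 kg/s.
protein reaching the mixer = 259.18 (from concentrate) + 824.5×0.296 = 503.23 kg/s.
Product flow = 443.68 + 824.5 = 1268.2 kg/s; protein fraction = 0.3968.

0.3968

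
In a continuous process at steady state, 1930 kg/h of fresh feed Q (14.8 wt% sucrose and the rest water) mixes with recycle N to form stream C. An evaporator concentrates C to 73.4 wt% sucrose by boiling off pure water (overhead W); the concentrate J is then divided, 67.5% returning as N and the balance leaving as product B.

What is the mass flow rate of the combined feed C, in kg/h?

Overall sucrose balance (none leaves overhead): sucrose in fresh feed = sucrose in product, i.e. 1930×0.148 = (1−0.675)·J·0.734.
J = 285.64/(0.734×0.325) = 1197.4 kg/h.
Recycle N = 0.675×1197.4 = 808.25 kg/h.
Combined feed C = 1930 + 808.25 = 2738.2 kg/h.

2738 kg/h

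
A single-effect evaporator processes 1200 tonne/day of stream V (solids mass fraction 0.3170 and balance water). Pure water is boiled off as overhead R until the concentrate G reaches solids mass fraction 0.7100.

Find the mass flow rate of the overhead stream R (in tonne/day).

664.2 tonne/day

solids is conserved: 1200×0.317 = 380.4 tonne/day all reports to the concentrate.
Concentrate = 380.4/(target fraction) = 535.77 tonne/day.
Overhead = 1200 − 535.77 = 664.23 tonne/day.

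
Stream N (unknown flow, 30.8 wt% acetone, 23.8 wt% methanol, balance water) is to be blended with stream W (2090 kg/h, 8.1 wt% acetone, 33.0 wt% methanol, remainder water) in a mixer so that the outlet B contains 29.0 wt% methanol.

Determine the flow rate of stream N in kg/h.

1608 kg/h

Let N be the unknown flow. Total out = 2090 + N.
methanol balance: 689.7 + 0.238·N = 0.290·(2090 + N)
(0.238 − 0.290)·N = 0.290×2090 − 689.7 = -83.6
N = -83.6 / -0.052 = 1607.7 kg/h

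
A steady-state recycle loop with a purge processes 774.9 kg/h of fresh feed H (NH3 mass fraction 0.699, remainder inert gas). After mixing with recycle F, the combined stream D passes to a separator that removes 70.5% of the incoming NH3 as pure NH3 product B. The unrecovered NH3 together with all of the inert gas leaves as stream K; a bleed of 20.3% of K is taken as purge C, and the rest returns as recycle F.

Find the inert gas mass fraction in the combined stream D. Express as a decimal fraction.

0.619

inert gas enters only via H and leaves only via the purge: 774.9×0.301 = 0.203×(inert gas in K), and the separator passes all inert gas, so inert gas in D = inert gas in K = 1149 kg/h.
NH3 in D: m_A = 774.9×0.699 + (1−0.203)·(1−0.705)·m_A, so m_A = 541.66/0.7649 = 708.15 kg/h.
D = 708.15 + 1149 = 1857.1 kg/h.
inert gas fraction in D = 1149/1857.1 = 0.619.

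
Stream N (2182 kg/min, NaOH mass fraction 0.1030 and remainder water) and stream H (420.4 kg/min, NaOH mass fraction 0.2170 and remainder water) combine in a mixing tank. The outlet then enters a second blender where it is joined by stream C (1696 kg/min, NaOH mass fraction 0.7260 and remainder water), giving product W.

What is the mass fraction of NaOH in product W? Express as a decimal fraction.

Overall, product flow = 4298.4 kg/min.
NaOH in = 2182×0.103 + 420.4×0.217 + 1696×0.726 = 1547.3 kg/min.
NaOH fraction in W = 0.3600.

0.3600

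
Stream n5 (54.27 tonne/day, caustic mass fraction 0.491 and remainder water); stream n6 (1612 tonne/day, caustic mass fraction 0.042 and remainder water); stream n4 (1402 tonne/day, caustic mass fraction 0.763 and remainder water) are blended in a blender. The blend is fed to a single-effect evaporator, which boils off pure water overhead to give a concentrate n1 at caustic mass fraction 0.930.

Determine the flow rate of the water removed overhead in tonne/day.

caustic entering = 54.27×0.491 + 1612×0.042 + 1402×0.763 = 1164.1 tonne/day.
All caustic reports to n1, so n1 = 1164.1/0.930 = 1251.7 tonne/day.
Total feed = 3068.3 tonne/day; overhead = 3068.3 − 1251.7 = 1816.6 tonne/day.

1817 tonne/day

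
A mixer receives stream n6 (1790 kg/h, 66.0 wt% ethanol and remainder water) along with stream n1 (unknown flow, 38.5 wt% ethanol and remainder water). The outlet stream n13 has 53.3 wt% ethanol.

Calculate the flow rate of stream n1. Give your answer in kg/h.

1536 kg/h

Let n1 be the unknown flow. Total out = 1790 + n1.
ethanol balance: 1181.4 + 0.385·n1 = 0.533·(1790 + n1)
(0.385 − 0.533)·n1 = 0.533×1790 − 1181.4 = -227.33
n1 = -227.33 / -0.148 = 1536 kg/h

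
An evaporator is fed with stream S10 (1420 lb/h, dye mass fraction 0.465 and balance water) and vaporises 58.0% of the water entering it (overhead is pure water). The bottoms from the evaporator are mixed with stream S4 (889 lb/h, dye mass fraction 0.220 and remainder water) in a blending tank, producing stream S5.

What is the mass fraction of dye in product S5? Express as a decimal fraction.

0.458

Vapour removed = 0.580×0.535×1420 = 440.63 lb/h; concentrate = 979.37 lb/h.
dye reaching the mixer = 660.3 (from concentrate) + 889×0.220 = 855.88 lb/h.
Product flow = 979.37 + 889 = 1868.4 lb/h; dye fraction = 0.458.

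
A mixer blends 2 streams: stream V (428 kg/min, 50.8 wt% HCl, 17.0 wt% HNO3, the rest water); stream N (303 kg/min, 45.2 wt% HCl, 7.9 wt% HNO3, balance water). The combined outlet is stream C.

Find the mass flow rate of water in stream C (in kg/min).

279.9 kg/min

water out = water in = 428×0.322 + 303×0.469 = 279.92 kg/min.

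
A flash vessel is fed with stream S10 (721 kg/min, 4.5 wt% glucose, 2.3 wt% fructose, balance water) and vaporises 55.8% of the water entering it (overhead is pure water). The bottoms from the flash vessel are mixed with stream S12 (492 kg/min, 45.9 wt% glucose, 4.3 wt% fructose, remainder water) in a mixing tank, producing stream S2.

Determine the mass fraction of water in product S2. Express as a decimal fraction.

Vapour removed = 0.558×0.932×721 = 374.96 kg/min; concentrate = 346.04 kg/min.
water reaching the mixer = 297.01 (from concentrate) + 492×0.498 = 542.03 kg/min.
Product flow = 346.04 + 492 = 838.04 kg/min; water fraction = 0.647.

0.647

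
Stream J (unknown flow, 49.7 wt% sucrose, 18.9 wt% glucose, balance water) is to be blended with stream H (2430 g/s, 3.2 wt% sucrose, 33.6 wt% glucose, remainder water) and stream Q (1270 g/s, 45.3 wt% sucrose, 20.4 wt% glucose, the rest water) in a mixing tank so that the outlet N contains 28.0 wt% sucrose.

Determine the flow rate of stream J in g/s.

Let J be the unknown flow. Total out = 3700 + J.
sucrose balance: 653.07 + 0.497·J = 0.280·(3700 + J)
(0.497 − 0.280)·J = 0.280×3700 − 653.07 = 382.93
J = 382.93 / 0.217 = 1764.7 g/s

1765 g/s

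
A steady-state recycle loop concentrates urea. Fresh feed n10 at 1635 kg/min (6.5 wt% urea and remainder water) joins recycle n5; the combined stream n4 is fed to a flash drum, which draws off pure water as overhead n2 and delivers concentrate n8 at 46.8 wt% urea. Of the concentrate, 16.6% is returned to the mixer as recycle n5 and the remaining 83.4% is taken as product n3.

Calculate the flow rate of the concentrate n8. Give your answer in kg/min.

Overall urea balance (none leaves overhead): urea in fresh feed = urea in product, i.e. 1635×0.065 = (1−0.166)·n8·0.468.
n8 = 106.28/(0.468×0.834) = 272.28 kg/min.

272.3 kg/min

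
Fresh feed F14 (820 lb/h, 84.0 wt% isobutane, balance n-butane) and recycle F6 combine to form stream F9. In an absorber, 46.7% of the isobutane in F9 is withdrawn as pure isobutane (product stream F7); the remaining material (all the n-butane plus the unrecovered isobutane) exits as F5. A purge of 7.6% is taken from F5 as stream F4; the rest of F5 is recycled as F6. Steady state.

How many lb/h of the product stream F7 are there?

isobutane in F9: m_A = 820×0.840 + (1−0.076)·(1−0.467)·m_A, so m_A = 688.8/0.5075 = 1357.2 lb/h.
Product F7 = 0.467×1357.2 = 633.82 lb/h.

633.8 lb/h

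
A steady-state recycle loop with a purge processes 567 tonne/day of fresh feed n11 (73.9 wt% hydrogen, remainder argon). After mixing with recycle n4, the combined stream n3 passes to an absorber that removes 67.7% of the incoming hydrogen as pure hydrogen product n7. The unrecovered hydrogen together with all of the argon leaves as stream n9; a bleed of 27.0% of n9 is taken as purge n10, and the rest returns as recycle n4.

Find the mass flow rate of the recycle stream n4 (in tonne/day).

argon enters only via n11 and leaves only via the purge: 567×0.261 = 0.270×(argon in n9), and the absorber passes all argon, so argon in n3 = argon in n9 = 548.1 tonne/day.
hydrogen in n3: m_A = 567×0.739 + (1−0.270)·(1−0.677)·m_A, so m_A = 419.01/0.7642 = 548.3 tonne/day.
n9 = (1−0.677)×548.3 + 548.1 = 725.2 tonne/day.
Recycle n4 = (1−0.270)×725.2 = 529.4 tonne/day.

529.4 tonne/day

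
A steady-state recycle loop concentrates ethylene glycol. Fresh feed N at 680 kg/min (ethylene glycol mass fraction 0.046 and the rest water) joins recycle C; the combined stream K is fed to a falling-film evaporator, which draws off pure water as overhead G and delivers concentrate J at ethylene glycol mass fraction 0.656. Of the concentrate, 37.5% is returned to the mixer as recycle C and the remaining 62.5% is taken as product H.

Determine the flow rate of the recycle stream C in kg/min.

Overall ethylene glycol balance (none leaves overhead): ethylene glycol in fresh feed = ethylene glycol in product, i.e. 680×0.046 = (1−0.375)·J·0.656.
J = 31.28/(0.656×0.625) = 76.293 kg/min.
Recycle C = 0.375×76.293 = 28.61 kg/min.

28.61 kg/min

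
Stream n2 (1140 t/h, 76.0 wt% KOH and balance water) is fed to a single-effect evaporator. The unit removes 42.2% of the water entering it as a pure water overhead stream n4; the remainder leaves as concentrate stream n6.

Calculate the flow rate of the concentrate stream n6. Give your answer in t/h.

water entering = 1140×0.240 = 273.6 t/h; overhead removed = 0.422×273.6 = 115.46 t/h.
Concentrate = 1140 − 115.46 = 1024.5 t/h.

1025 t/h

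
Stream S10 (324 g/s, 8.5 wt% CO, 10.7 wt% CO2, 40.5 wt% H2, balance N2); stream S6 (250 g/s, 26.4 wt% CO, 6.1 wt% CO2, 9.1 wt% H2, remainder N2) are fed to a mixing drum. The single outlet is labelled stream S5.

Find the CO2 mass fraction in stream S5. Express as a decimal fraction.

0.087

Total flow out = 324 + 250 = 574 g/s.
CO2 in = 324×0.107 + 250×0.061 = 49.918 g/s.
CO2 mass fraction in S5 = 49.918/574 = 0.087.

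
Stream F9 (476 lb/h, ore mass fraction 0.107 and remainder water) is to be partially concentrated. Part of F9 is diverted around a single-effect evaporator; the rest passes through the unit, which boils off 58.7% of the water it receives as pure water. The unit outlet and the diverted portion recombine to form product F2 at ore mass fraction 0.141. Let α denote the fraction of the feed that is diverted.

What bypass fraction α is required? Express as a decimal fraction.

0.540

All 476×0.107 = 50.932 lb/h of ore reaches F2, so F2 = 50.932/0.141 = 361.22 lb/h and vapour = 114.78 lb/h.
The evaporator receives (1−α)·476 of feed at 0.893 water and removes 0.587 of that water:
0.587×0.893×(1−α)×476 = 114.78
(1−α) = 114.78/249.51 = 0.4600;  α = 0.5400.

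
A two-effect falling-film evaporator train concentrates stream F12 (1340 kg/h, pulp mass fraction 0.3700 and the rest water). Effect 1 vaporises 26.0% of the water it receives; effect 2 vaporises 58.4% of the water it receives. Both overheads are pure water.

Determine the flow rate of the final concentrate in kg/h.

755.7 kg/h

water in feed = 1340×0.630 = 844.2 kg/h.
After stage 1: water left = (1−0.260)×844.2 = 624.71; stream total = 1120.5 kg/h.
After stage 2: water left = (1−0.584)×624.71 = 259.88; final concentrate = 755.68 kg/h.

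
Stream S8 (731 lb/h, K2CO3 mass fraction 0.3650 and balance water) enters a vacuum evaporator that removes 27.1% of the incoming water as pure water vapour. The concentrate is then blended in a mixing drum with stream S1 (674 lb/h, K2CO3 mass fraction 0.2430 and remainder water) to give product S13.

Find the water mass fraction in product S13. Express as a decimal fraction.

Vapour removed = 0.271×0.635×731 = 125.79 lb/h; concentrate = 605.21 lb/h.
water reaching the mixer = 338.39 (from concentrate) + 674×0.757 = 848.61 lb/h.
Product flow = 605.21 + 674 = 1279.2 lb/h; water fraction = 0.6634.

0.6634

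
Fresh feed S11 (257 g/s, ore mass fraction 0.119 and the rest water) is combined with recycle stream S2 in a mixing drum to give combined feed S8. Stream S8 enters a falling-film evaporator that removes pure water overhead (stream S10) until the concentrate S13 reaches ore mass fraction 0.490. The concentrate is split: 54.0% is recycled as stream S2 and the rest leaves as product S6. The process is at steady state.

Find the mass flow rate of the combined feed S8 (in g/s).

330.3 g/s

Overall ore balance (none leaves overhead): ore in fresh feed = ore in product, i.e. 257×0.119 = (1−0.540)·S13·0.490.
S13 = 30.583/(0.490×0.460) = 135.68 g/s.
Recycle S2 = 0.540×135.68 = 73.269 g/s.
Combined feed S8 = 257 + 73.269 = 330.27 g/s.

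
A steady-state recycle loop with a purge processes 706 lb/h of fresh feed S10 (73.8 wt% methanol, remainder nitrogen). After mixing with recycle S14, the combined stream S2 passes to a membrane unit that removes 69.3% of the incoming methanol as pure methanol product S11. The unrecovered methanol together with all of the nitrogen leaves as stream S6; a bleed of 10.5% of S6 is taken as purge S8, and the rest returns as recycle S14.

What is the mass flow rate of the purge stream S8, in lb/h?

208.1 lb/h

nitrogen enters only via S10 and leaves only via the purge: 706×0.262 = 0.105×(nitrogen in S6), and the membrane unit passes all nitrogen, so nitrogen in S2 = nitrogen in S6 = 1761.6 lb/h.
methanol in S2: m_A = 706×0.738 + (1−0.105)·(1−0.693)·m_A, so m_A = 521.03/0.7252 = 718.43 lb/h.
S6 = (1−0.693)×718.43 + 1761.6 = 1982.2 lb/h.
Purge S8 = 0.105×1982.2 = 208.13 lb/h.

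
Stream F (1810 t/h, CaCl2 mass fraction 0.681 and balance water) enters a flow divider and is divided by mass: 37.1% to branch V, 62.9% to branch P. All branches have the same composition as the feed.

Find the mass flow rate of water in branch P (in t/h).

Branch P total = 0.629×1810 = 1138.5 t/h.
water in P = 0.319×1138.5 = 363.18 t/h.

363.2 t/h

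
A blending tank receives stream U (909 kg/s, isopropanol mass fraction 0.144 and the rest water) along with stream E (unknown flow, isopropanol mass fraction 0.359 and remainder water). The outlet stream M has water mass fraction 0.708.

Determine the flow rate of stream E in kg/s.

Let E be the unknown flow. Total out = 909 + E.
water balance: 778.1 + 0.641·E = 0.708·(909 + E)
(0.641 − 0.708)·E = 0.708×909 − 778.1 = -134.53
E = -134.53 / -0.067 = 2007.9 kg/s

2008 kg/s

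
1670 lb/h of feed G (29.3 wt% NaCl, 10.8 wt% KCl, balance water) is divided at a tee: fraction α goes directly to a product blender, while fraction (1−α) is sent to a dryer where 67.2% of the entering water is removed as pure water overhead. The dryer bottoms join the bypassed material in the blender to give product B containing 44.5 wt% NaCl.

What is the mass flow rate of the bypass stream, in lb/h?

252.9 lb/h

All 1670×0.293 = 489.31 lb/h of NaCl reaches B, so B = 489.31/0.445 = 1099.6 lb/h and vapour = 570.43 lb/h.
The evaporator receives (1−α)·1670 of feed at 0.599 water and removes 0.672 of that water:
0.672×0.599×(1−α)×1670 = 570.43
(1−α) = 570.43/672.22 = 0.8486;  α = 0.1514.
Bypass flow = 0.1514×1670 = 252.89 lb/h.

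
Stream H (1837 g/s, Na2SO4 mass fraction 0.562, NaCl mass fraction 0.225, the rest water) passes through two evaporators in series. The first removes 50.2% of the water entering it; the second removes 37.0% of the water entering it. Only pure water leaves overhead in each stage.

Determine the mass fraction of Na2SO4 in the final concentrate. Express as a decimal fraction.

water in feed = 1837×0.213 = 391.28 g/s.
After stage 1: water left = (1−0.502)×391.28 = 194.86; stream total = 1640.6 g/s.
After stage 2: water left = (1−0.370)×194.86 = 122.76; final concentrate = 1568.5 g/s.
Na2SO4 fraction = 1032.4/1568.5 = 0.658.

0.658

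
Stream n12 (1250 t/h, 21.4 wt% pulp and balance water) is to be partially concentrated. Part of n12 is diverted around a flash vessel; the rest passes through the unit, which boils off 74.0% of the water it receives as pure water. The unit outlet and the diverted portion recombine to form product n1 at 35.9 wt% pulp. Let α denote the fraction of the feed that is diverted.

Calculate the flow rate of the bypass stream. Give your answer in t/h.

All 1250×0.214 = 267.5 t/h of pulp reaches n1, so n1 = 267.5/0.359 = 745.13 t/h and vapour = 504.87 t/h.
The evaporator receives (1−α)·1250 of feed at 0.786 water and removes 0.740 of that water:
0.740×0.786×(1−α)×1250 = 504.87
(1−α) = 504.87/727.05 = 0.6944;  α = 0.3056.
Bypass flow = 0.3056×1250 = 381.98 t/h.

382 t/h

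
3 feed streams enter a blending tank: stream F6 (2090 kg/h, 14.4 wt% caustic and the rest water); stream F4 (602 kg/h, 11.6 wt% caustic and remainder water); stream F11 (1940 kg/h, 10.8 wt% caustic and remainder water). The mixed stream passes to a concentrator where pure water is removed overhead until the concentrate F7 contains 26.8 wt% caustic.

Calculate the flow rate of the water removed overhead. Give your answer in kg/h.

caustic entering = 2090×0.144 + 602×0.116 + 1940×0.108 = 580.31 kg/h.
All caustic reports to F7, so F7 = 580.31/0.268 = 2165.3 kg/h.
Total feed = 4632 kg/h; overhead = 4632 − 2165.3 = 2466.7 kg/h.

2467 kg/h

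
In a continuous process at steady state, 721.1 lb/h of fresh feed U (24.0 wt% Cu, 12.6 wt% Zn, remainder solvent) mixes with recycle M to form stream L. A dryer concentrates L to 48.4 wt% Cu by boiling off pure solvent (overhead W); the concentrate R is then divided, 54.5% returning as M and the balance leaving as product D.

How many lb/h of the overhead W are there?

363.5 lb/h

Overall Cu balance (none leaves overhead): Cu in fresh feed = Cu in product, i.e. 721.1×0.240 = (1−0.545)·R·0.484.
R = 173.06/(0.484×0.455) = 785.87 lb/h.
Recycle M = 0.545×785.87 = 428.3 lb/h.
Combined feed L = 721.1 + 428.3 = 1149.4 lb/h.
Overhead W = L − R = 1149.4 − 785.87 = 363.53 lb/h.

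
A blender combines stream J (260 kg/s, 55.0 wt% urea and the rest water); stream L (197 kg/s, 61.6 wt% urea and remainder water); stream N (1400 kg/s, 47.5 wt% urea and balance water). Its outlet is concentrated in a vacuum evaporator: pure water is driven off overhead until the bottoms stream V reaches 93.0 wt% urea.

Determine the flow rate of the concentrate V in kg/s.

999.3 kg/s

urea entering = 260×0.550 + 197×0.616 + 1400×0.475 = 929.35 kg/s.
All urea reports to V, so V = 929.35/0.930 = 999.3 kg/s.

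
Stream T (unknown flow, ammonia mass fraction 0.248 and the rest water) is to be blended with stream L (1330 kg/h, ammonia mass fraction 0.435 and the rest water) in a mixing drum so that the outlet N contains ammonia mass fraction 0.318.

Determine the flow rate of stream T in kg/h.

Let T be the unknown flow. Total out = 1330 + T.
ammonia balance: 578.55 + 0.248·T = 0.318·(1330 + T)
(0.248 − 0.318)·T = 0.318×1330 − 578.55 = -155.61
T = -155.61 / -0.070 = 2223 kg/h

2223 kg/h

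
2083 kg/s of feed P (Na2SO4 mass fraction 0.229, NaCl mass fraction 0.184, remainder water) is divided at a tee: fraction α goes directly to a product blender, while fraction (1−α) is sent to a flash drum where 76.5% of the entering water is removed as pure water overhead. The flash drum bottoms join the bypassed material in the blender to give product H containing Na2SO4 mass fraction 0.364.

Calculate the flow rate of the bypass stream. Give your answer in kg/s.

All 2083×0.229 = 477.01 kg/s of Na2SO4 reaches H, so H = 477.01/0.364 = 1310.5 kg/s and vapour = 772.54 kg/s.
The evaporator receives (1−α)·2083 of feed at 0.587 water and removes 0.765 of that water:
0.765×0.587×(1−α)×2083 = 772.54
(1−α) = 772.54/935.38 = 0.8259;  α = 0.1741.
Bypass flow = 0.1741×2083 = 362.63 kg/s.

362.6 kg/s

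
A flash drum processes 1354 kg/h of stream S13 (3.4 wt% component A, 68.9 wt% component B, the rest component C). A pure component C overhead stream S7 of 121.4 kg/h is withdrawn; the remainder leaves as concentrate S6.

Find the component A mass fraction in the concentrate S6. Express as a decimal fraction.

component A is not removed: 1354×0.034 = 46.036 kg/h of component A enters S6.
Concentrate = 1354 − 121.4 = 1232.6 kg/h.
Mass fraction = 46.036/1232.6 = 0.037.

0.037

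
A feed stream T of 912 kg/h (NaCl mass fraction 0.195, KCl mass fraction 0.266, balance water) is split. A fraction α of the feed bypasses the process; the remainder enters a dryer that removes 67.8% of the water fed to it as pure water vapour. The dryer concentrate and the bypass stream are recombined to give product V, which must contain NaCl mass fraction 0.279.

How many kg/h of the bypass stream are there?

160.6 kg/h

All 912×0.195 = 177.84 kg/h of NaCl reaches V, so V = 177.84/0.279 = 637.42 kg/h and vapour = 274.58 kg/h.
The evaporator receives (1−α)·912 of feed at 0.539 water and removes 0.678 of that water:
0.678×0.539×(1−α)×912 = 274.58
(1−α) = 274.58/333.28 = 0.8239;  α = 0.1761.
Bypass flow = 0.1761×912 = 160.63 kg/h.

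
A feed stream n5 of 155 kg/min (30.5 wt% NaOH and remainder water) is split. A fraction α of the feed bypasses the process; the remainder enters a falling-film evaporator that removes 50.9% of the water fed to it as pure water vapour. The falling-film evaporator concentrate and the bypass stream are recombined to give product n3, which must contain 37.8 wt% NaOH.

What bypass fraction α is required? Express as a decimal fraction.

All 155×0.305 = 47.275 kg/min of NaOH reaches n3, so n3 = 47.275/0.378 = 125.07 kg/min and vapour = 29.934 kg/min.
The evaporator receives (1−α)·155 of feed at 0.695 water and removes 0.509 of that water:
0.509×0.695×(1−α)×155 = 29.934
(1−α) = 29.934/54.832 = 0.5459;  α = 0.4541.

0.454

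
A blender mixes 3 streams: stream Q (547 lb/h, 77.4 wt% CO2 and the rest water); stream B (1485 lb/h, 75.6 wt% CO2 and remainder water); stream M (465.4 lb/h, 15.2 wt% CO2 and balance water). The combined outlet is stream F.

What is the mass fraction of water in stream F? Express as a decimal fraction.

0.353

Total flow out = 547 + 1485 + 465.4 = 2497.4 lb/h.
water in = 547×0.226 + 1485×0.244 + 465.4×0.848 = 880.62 lb/h.
water mass fraction in F = 880.62/2497.4 = 0.353.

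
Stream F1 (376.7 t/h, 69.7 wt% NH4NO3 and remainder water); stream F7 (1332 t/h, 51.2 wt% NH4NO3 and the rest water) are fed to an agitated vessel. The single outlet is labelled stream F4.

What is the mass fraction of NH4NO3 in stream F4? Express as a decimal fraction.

0.553

Total flow out = 376.7 + 1332 = 1708.7 t/h.
NH4NO3 in = 376.7×0.697 + 1332×0.512 = 944.54 t/h.
NH4NO3 mass fraction in F4 = 944.54/1708.7 = 0.553.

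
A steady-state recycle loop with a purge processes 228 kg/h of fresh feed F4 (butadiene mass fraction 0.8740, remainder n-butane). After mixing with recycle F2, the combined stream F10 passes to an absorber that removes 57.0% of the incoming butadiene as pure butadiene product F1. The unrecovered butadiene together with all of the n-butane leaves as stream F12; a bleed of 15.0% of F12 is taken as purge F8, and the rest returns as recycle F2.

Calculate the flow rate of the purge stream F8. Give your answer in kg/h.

48.98 kg/h

n-butane enters only via F4 and leaves only via the purge: 228×0.126 = 0.150×(n-butane in F12), and the absorber passes all n-butane, so n-butane in F10 = n-butane in F12 = 191.52 kg/h.
butadiene in F10: m_A = 228×0.874 + (1−0.150)·(1−0.570)·m_A, so m_A = 199.27/0.6345 = 314.06 kg/h.
F12 = (1−0.570)×314.06 + 191.52 = 326.57 kg/h.
Purge F8 = 0.150×326.57 = 48.985 kg/h.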